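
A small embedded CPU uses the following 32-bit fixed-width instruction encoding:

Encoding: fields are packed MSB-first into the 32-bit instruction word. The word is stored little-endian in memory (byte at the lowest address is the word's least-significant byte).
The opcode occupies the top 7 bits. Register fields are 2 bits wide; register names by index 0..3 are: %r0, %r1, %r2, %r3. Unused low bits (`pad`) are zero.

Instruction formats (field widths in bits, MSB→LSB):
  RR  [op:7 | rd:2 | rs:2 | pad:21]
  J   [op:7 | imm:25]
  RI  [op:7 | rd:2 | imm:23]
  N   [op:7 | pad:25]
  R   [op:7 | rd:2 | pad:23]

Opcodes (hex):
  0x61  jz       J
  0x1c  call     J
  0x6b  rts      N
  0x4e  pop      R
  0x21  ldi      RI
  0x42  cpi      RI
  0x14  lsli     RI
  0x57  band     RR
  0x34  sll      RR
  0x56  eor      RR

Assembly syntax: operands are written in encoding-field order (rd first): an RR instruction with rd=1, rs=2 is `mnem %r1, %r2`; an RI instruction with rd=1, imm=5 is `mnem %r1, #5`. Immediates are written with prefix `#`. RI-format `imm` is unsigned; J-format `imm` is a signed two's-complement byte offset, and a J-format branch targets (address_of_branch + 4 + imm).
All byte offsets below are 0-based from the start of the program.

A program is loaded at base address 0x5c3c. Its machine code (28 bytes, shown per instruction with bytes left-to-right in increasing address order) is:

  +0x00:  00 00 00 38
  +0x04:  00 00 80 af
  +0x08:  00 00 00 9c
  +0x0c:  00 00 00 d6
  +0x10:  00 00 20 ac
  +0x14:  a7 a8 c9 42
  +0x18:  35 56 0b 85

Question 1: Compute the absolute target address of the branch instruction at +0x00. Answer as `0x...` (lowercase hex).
0x5c40

off 0x00: read 00 00 00 38 as little → 0x38000000
  top 7b → 0x1c → call [J]
  imm: (w>>0)&0x1ffffff=0x0 → #0
  target = base 0x5c3c + off 0x00 + 4 + imm 0 = 0x5c40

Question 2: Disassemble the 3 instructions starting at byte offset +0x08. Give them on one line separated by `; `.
@+08  little-endian(00 00 00 9c) = 0x9c000000
  top 7b → 0x4e → pop [R]
  rd: (w>>23)&0x3=0x0 → %r0
@+0c  little-endian(00 00 00 d6) = 0xd6000000
  top 7b → 0x6b → rts [N]
@+10  little-endian(00 00 20 ac) = 0xac200000
  top 7b → 0x56 → eor [RR]
  rd: (w>>23)&0x3=0x0 → %r0
  rs: (w>>21)&0x3=0x1 → %r1

pop %r0; rts; eor %r0, %r1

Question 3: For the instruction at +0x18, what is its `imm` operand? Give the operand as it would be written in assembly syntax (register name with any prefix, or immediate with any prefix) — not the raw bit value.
off 0x18: read 35 56 0b 85 as little → 0x850b5635
  op=0x850b5635>>25=0x42 ⇒ cpi (RI)
  rd@[24:23]=0x2 ⇒ %r2
  imm@[22:0]=0xb5635 ⇒ #742965

#742965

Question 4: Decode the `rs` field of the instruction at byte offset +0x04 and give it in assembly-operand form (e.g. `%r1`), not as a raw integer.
%r0

+0x04: 00 00 80 af ⇒ word 0xaf800000 (little)
  top 7b → 0x57 → band [RR]
  rd: (w>>23)&0x3=0x3 → %r3
  rs: (w>>21)&0x3=0x0 → %r0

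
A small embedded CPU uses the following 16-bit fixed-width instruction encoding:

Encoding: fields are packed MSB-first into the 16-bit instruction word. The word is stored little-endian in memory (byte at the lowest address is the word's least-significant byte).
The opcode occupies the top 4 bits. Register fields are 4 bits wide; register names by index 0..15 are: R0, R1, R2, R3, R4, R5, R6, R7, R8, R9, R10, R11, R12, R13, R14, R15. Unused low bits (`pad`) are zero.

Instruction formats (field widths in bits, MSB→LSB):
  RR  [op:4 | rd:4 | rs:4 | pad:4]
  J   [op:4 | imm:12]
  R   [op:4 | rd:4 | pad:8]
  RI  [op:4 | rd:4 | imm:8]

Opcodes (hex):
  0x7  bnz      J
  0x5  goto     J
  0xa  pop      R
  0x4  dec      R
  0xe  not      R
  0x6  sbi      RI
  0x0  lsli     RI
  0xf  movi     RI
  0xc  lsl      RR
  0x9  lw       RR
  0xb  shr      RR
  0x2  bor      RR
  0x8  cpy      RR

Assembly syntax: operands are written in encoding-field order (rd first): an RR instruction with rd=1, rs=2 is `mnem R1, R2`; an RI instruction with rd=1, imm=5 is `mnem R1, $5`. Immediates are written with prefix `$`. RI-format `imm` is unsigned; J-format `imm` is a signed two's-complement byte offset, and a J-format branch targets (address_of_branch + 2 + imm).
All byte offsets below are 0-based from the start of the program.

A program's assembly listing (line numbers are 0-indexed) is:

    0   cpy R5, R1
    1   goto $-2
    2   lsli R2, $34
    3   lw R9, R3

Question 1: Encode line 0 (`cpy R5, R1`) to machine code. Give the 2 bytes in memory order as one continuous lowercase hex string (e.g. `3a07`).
1085

line 0 (cpy): pack op=0x8:4|rd=5:4|rs=1:4|pad=0:4 = 0x8510; little→ 10 85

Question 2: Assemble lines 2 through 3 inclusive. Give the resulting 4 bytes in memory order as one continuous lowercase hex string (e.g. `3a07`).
L2: lsli op=0x0:4|rd=2:4|imm=34:8 ⇒ 0x0222 ⇒ little 22 02
L3: lw op=0x9:4|rd=9:4|rs=3:4|pad=0:4 ⇒ 0x9930 ⇒ little 30 99

22023099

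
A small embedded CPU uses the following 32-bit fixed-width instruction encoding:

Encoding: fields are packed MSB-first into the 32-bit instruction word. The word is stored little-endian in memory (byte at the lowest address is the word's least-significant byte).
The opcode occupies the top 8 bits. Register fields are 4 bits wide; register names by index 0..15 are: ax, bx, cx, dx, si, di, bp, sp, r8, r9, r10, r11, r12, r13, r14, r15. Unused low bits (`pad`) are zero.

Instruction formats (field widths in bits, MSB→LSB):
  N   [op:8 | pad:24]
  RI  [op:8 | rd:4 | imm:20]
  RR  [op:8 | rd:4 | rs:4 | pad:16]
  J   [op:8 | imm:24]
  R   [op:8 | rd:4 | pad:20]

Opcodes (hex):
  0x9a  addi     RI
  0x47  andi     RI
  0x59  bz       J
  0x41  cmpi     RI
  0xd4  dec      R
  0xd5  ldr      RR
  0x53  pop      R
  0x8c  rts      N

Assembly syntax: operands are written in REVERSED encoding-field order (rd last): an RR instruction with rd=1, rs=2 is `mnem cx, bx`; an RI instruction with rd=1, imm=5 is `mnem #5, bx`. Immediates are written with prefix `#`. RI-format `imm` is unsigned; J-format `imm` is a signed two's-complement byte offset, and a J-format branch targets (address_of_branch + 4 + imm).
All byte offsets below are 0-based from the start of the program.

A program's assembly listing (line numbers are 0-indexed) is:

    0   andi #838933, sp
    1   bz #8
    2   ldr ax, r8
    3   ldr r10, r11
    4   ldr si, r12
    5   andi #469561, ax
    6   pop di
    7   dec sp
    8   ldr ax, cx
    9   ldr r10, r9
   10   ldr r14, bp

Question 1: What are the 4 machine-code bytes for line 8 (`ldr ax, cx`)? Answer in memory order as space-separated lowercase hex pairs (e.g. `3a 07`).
8. ldr fields op=0xd5:8|rd=2:4|rs=0:4|pad=0:16 → word d5200000h → 00 00 20 d5

00 00 20 d5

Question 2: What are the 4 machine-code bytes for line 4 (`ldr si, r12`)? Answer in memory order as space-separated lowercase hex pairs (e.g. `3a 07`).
00 00 c4 d5

L4: ldr op=0xd5:8|rd=12:4|rs=4:4|pad=0:16 ⇒ 0xd5c40000 ⇒ little 00 00 c4 d5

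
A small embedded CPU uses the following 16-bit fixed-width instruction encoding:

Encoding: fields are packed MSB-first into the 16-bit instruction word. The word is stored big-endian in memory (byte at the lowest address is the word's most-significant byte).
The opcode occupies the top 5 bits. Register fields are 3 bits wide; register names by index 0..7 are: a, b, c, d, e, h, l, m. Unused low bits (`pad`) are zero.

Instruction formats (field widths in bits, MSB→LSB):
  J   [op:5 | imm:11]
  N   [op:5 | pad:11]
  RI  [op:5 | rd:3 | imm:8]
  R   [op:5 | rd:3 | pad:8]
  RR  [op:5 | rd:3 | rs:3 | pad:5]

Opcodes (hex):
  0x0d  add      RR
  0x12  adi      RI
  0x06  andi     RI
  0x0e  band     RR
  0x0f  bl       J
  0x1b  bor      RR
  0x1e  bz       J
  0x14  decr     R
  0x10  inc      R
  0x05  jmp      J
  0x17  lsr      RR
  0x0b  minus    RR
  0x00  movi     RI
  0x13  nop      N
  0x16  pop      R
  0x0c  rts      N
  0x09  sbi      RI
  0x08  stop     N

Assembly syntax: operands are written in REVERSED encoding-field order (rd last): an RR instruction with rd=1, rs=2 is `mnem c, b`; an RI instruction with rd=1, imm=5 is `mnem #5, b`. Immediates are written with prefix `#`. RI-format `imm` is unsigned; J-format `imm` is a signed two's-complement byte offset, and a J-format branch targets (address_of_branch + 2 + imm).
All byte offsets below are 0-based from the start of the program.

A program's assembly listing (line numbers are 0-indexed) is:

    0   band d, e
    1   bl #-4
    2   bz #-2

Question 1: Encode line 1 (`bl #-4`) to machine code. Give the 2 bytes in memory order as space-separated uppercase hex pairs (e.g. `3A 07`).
7F FC

1. bl fields op=0xf:5|imm=-4:11 → word 7ffch → 7f fc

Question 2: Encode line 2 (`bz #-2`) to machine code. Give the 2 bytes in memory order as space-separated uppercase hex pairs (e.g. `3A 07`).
F7 FE

L2: bz op=0x1e:5|imm=-2:11 ⇒ 0xf7fe ⇒ big f7 fe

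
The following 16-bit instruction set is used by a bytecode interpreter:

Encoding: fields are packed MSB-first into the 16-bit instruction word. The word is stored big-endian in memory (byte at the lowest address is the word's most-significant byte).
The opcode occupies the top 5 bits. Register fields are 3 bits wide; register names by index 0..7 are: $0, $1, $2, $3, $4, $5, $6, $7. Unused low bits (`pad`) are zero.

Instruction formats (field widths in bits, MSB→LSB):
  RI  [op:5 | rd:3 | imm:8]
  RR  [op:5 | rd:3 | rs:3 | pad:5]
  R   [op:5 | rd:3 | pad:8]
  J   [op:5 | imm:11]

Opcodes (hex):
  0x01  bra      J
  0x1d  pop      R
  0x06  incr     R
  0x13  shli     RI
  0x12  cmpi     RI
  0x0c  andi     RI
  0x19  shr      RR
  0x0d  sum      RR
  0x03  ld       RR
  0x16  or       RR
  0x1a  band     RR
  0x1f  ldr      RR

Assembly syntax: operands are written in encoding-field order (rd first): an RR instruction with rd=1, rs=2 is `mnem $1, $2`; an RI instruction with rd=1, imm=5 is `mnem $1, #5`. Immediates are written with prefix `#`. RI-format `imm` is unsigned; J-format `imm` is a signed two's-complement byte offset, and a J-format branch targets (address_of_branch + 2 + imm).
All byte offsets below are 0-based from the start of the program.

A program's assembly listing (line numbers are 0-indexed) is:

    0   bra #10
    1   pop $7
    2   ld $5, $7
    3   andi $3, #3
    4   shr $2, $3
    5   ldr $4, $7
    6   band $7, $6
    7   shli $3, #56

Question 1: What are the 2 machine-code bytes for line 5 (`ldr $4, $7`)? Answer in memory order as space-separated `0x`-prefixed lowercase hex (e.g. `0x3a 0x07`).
0xfc 0xe0

5. ldr fields op=0x1f:5|rd=4:3|rs=7:3|pad=0:5 → word fce0h → fc e0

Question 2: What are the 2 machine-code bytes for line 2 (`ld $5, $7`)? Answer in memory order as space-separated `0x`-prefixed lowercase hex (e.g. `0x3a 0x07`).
0x1d 0xe0

L2: ld op=0x3:5|rd=5:3|rs=7:3|pad=0:5 ⇒ 0x1de0 ⇒ big 1d e0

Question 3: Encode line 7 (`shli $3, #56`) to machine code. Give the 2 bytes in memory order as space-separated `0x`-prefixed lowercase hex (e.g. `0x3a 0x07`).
0x9b 0x38

L7: shli op=0x13:5|rd=3:3|imm=56:8 ⇒ 0x9b38 ⇒ big 9b 38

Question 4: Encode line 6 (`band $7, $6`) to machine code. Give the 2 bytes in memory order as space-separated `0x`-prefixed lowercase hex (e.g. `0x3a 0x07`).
line 6 (band): pack op=0x1a:5|rd=7:3|rs=6:3|pad=0:5 = 0xd7c0; big→ d7 c0

0xd7 0xc0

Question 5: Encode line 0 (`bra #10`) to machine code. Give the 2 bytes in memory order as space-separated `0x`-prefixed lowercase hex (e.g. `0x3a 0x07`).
line 0 (bra): pack op=0x1:5|imm=10:11 = 0x080a; big→ 08 0a

0x08 0x0a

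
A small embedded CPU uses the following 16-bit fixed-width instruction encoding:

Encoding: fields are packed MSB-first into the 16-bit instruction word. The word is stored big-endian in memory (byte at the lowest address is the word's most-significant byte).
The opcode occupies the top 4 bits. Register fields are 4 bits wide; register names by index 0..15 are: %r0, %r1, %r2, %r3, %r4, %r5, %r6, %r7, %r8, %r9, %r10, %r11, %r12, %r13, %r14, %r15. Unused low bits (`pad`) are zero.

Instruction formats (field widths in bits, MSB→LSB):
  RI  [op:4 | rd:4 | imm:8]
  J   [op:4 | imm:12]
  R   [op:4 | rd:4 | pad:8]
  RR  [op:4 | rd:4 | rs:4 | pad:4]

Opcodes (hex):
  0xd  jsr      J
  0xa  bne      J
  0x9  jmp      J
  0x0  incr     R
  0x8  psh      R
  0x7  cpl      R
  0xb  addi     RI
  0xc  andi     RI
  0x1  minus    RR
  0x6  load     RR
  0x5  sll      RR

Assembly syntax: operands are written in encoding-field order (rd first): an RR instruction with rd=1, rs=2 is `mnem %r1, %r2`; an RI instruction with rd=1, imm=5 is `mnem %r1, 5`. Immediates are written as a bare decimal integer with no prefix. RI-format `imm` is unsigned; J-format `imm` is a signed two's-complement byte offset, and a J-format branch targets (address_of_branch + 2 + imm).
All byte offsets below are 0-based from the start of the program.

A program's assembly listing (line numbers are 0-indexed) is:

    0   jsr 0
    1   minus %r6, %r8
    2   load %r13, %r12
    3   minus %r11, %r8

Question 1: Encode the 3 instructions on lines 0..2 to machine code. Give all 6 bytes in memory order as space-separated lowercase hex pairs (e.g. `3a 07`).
d0 00 16 80 6d c0

line 0 (jsr): pack op=0xd:4|imm=0:12 = 0xd000; big→ d0 00
line 1 (minus): pack op=0x1:4|rd=6:4|rs=8:4|pad=0:4 = 0x1680; big→ 16 80
line 2 (load): pack op=0x6:4|rd=13:4|rs=12:4|pad=0:4 = 0x6dc0; big→ 6d c0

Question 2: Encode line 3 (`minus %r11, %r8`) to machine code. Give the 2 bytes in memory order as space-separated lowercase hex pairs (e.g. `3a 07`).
1b 80

L3: minus op=0x1:4|rd=11:4|rs=8:4|pad=0:4 ⇒ 0x1b80 ⇒ big 1b 80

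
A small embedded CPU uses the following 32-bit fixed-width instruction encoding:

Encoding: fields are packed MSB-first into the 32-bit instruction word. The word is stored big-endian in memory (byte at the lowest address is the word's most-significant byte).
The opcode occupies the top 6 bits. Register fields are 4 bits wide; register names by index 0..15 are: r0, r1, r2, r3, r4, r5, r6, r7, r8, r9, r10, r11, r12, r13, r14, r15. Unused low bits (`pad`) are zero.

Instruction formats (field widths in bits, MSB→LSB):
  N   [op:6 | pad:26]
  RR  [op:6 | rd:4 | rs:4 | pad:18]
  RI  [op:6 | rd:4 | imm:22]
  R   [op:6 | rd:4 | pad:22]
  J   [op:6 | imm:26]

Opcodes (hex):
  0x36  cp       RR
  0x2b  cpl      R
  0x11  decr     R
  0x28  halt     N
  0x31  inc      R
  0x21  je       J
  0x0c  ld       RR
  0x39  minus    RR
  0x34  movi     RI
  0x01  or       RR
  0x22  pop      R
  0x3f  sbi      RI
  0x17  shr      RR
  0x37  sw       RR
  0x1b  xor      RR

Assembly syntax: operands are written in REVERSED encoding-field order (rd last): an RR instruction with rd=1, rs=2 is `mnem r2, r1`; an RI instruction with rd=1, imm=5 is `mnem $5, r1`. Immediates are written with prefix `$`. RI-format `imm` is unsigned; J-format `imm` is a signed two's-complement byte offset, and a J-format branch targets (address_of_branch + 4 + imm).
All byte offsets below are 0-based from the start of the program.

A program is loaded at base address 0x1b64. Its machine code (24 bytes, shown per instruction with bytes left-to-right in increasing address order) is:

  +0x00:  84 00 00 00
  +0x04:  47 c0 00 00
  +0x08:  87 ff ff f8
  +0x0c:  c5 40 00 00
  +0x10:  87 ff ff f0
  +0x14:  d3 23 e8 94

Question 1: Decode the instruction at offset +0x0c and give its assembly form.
inc r5

off 0x0c: read c5 40 00 00 as big → 0xc5400000
  op=0xc5400000>>26=0x31 ⇒ inc (R)
  [25:22] rd=5 = r5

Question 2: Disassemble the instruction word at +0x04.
decr r15

+0x04: 47 c0 00 00 ⇒ word 0x47c00000 (big)
  op=0x47c00000>>26=0x11 ⇒ decr (R)
  [25:22] rd=15 = r15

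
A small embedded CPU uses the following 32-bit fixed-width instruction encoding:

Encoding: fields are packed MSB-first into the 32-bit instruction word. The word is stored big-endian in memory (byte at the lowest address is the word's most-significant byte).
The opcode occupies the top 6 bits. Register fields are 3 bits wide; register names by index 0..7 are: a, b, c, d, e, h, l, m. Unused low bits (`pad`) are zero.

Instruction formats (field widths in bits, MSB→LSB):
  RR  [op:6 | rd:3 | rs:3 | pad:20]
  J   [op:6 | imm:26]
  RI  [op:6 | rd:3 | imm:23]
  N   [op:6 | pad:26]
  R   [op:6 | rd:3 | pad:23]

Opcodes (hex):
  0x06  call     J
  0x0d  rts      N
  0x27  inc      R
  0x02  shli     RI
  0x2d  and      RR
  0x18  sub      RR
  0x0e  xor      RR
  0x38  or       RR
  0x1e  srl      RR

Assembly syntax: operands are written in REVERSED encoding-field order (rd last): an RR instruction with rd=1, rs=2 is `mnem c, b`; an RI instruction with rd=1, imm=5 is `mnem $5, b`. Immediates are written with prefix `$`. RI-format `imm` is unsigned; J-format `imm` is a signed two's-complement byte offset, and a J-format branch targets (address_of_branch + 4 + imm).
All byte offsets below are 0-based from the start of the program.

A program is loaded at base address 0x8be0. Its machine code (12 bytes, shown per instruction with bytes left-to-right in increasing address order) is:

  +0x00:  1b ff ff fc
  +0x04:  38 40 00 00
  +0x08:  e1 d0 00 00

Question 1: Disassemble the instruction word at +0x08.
or h, d

+0x08: e1 d0 00 00 ⇒ word 0xe1d00000 (big)
  top 6b → 0x38 → or [RR]
  rd: (w>>23)&0x7=0x3 → d
  rs: (w>>20)&0x7=0x5 → h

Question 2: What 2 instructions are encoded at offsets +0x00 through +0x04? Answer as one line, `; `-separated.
off 0x00: read 1b ff ff fc as big → 0x1bfffffc
  op=0x1bfffffc>>26=0x6 ⇒ call (J)
  [25:0] imm=67108860 (s26→-4) = $-4
off 0x04: read 38 40 00 00 as big → 0x38400000
  op=0x38400000>>26=0xe ⇒ xor (RR)
  [25:23] rd=0 = a
  [22:20] rs=4 = e

call $-4; xor e, a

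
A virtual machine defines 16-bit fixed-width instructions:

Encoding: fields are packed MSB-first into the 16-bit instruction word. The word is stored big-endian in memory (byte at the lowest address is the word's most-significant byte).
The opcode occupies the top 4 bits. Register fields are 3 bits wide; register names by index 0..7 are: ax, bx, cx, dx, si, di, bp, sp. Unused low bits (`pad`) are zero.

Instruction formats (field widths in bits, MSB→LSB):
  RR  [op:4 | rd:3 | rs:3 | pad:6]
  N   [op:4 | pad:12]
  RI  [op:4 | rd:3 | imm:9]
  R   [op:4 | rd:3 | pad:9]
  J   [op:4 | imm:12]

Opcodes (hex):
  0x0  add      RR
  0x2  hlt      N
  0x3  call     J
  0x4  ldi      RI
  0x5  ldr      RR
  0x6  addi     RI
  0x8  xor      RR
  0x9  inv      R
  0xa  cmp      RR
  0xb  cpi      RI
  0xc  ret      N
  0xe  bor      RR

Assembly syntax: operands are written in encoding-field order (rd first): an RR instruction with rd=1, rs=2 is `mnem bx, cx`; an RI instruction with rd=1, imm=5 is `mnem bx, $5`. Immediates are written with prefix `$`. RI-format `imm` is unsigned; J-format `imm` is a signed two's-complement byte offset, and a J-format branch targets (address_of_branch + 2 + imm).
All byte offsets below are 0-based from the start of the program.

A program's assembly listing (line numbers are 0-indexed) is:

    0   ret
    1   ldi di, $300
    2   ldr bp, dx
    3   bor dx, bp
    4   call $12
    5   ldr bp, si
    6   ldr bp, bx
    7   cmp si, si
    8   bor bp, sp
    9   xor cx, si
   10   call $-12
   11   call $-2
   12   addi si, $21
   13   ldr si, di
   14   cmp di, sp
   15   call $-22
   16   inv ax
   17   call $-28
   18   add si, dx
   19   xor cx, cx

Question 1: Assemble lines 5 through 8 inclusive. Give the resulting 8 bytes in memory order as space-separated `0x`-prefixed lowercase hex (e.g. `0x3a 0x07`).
0x5d 0x00 0x5c 0x40 0xa9 0x00 0xed 0xc0

line 5 (ldr): pack op=0x5:4|rd=6:3|rs=4:3|pad=0:6 = 0x5d00; big→ 5d 00
line 6 (ldr): pack op=0x5:4|rd=6:3|rs=1:3|pad=0:6 = 0x5c40; big→ 5c 40
line 7 (cmp): pack op=0xa:4|rd=4:3|rs=4:3|pad=0:6 = 0xa900; big→ a9 00
line 8 (bor): pack op=0xe:4|rd=6:3|rs=7:3|pad=0:6 = 0xedc0; big→ ed c0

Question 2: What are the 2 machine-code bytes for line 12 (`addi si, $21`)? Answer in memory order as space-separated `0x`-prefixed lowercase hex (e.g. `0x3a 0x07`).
0x68 0x15

12. addi fields op=0x6:4|rd=4:3|imm=21:9 → word 6815h → 68 15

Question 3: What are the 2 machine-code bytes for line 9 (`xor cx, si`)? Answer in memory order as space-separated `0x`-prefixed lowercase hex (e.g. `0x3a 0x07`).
0x85 0x00

line 9 (xor): pack op=0x8:4|rd=2:3|rs=4:3|pad=0:6 = 0x8500; big→ 85 00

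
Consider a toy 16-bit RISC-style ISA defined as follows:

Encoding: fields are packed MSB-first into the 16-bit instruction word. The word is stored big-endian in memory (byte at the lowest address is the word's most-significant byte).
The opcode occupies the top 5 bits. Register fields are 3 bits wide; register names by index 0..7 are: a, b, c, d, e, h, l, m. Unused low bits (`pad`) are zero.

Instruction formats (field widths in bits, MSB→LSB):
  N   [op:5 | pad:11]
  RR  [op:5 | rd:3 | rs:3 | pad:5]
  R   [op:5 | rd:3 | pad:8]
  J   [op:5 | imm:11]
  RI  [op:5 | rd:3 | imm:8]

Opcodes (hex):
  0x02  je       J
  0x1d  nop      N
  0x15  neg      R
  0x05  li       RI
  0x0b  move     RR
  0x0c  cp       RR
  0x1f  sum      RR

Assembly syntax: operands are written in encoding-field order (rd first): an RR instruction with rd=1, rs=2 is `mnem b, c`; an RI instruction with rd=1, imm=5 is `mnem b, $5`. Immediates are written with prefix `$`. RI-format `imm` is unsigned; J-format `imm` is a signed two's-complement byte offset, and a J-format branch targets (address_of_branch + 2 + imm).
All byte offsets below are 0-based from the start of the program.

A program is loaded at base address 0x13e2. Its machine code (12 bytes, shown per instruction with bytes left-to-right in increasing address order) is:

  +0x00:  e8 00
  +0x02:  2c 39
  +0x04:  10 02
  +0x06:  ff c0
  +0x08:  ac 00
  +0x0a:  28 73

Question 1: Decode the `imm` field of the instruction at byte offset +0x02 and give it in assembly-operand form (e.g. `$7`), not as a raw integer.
$57

[02] 2c 39 → 0x2c39
  top 5b → 0x5 → li [RI]
  rd@[10:8]=0x4 ⇒ e
  imm@[7:0]=0x39 ⇒ $57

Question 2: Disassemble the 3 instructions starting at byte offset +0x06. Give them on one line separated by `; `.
[06] ff c0 → 0xffc0
  op=0xffc0>>11=0x1f ⇒ sum (RR)
  rd: (w>>8)&0x7=0x7 → m
  rs: (w>>5)&0x7=0x6 → l
[08] ac 00 → 0xac00
  op=0xac00>>11=0x15 ⇒ neg (R)
  rd: (w>>8)&0x7=0x4 → e
[0a] 28 73 → 0x2873
  op=0x2873>>11=0x5 ⇒ li (RI)
  rd: (w>>8)&0x7=0x0 → a
  imm: (w>>0)&0xff=0x73 → $115

sum m, l; neg e; li a, $115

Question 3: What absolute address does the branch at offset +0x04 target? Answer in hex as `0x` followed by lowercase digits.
0x13ea

+0x04: 10 02 ⇒ word 0x1002 (big)
  op=0x1002>>11=0x2 ⇒ je (J)
  imm@[10:0]=0x2 ⇒ $2
  target = base 0x13e2 + off 0x04 + 2 + imm 2 = 0x13ea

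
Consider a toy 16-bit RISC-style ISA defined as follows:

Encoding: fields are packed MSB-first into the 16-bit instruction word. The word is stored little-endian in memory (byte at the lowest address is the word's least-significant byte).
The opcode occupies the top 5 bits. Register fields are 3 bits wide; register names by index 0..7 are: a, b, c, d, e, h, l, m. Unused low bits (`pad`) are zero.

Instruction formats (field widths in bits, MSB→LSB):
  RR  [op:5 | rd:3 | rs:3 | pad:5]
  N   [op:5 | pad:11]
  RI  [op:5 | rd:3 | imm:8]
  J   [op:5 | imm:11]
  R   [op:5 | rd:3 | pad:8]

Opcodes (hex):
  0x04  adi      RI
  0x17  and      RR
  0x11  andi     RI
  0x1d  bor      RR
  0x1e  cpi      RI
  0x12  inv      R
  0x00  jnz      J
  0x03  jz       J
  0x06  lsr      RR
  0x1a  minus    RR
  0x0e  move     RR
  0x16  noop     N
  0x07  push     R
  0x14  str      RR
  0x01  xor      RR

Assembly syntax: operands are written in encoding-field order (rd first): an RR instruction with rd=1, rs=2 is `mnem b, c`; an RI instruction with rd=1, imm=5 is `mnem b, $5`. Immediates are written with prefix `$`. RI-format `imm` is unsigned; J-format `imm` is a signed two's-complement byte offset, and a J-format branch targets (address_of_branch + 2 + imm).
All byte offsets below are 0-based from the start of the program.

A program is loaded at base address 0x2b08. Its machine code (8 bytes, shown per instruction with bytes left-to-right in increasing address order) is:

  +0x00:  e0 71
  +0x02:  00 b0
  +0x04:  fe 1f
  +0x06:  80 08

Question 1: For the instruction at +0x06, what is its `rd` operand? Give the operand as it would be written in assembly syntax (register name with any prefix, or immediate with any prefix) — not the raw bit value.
+0x06: 80 08 ⇒ word 0x0880 (little)
  top 5b → 0x1 → xor [RR]
  rd@[10:8]=0x0 ⇒ a
  rs@[7:5]=0x4 ⇒ e

a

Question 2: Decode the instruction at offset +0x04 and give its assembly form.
@+04  little-endian(fe 1f) = 0x1ffe
  opcode bits[15:11]=0x3: jz/J
  imm: (w>>0)&0x7ff=0x7fe (s11→-2) → $-2

jz $-2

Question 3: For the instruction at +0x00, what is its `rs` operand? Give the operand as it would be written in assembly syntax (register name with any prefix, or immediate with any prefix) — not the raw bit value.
m

[00] e0 71 → 0x71e0
  op=0x71e0>>11=0xe ⇒ move (RR)
  rd: (w>>8)&0x7=0x1 → b
  rs: (w>>5)&0x7=0x7 → m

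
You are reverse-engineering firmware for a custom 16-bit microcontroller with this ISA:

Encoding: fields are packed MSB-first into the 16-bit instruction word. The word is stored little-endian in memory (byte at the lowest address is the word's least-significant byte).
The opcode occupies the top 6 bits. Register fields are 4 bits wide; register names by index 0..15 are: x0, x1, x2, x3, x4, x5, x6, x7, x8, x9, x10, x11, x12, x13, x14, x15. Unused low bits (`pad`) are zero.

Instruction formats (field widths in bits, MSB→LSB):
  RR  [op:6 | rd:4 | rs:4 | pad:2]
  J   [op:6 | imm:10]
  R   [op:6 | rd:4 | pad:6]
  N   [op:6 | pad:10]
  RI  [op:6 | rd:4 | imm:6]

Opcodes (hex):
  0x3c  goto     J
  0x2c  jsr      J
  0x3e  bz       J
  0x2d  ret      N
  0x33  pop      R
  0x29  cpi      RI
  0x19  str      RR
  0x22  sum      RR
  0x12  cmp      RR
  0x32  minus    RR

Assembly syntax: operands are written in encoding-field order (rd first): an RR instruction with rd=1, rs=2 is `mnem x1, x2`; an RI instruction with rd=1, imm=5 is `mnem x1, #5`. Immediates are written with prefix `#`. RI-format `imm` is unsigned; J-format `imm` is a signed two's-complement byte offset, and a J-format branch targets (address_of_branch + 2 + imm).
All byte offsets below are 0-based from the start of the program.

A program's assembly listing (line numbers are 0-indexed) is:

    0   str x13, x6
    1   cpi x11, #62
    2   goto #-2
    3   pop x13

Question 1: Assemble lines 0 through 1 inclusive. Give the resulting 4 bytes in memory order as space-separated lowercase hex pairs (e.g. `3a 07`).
L0: str op=0x19:6|rd=13:4|rs=6:4|pad=0:2 ⇒ 0x6758 ⇒ little 58 67
L1: cpi op=0x29:6|rd=11:4|imm=62:6 ⇒ 0xa6fe ⇒ little fe a6

58 67 fe a6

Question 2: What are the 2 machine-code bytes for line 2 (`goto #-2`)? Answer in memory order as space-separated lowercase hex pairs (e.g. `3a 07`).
2. goto fields op=0x3c:6|imm=-2:10 → word f3feh → fe f3

fe f3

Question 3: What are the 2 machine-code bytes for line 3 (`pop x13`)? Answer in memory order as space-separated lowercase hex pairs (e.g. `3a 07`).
line 3 (pop): pack op=0x33:6|rd=13:4|pad=0:6 = 0xcf40; little→ 40 cf

40 cf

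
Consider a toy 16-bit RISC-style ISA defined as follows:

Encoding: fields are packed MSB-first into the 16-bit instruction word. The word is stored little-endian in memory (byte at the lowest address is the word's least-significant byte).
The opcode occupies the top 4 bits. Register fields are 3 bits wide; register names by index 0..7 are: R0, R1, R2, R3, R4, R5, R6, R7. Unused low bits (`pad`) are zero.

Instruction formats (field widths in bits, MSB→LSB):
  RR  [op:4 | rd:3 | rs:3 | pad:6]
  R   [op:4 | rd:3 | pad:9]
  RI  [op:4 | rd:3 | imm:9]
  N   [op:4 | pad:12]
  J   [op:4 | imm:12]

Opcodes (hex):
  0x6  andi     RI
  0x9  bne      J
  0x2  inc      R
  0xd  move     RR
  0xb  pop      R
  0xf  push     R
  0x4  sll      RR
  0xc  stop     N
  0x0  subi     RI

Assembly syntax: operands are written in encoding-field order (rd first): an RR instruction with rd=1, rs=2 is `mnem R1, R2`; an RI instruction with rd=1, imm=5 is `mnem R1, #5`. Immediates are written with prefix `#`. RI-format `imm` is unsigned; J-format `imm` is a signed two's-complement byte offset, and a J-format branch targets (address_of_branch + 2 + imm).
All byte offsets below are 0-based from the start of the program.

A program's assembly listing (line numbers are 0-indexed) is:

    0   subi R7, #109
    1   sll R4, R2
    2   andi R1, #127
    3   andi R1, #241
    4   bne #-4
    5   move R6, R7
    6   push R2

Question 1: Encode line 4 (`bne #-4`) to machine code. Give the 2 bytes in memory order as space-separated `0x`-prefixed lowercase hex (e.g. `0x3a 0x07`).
0xfc 0x9f

line 4 (bne): pack op=0x9:4|imm=-4:12 = 0x9ffc; little→ fc 9f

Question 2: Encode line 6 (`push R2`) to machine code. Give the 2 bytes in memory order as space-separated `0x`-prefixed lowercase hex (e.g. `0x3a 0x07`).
L6: push op=0xf:4|rd=2:3|pad=0:9 ⇒ 0xf400 ⇒ little 00 f4

0x00 0xf4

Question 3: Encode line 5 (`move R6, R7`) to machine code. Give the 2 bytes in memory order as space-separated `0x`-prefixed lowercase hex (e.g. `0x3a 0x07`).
line 5 (move): pack op=0xd:4|rd=6:3|rs=7:3|pad=0:6 = 0xddc0; little→ c0 dd

0xc0 0xdd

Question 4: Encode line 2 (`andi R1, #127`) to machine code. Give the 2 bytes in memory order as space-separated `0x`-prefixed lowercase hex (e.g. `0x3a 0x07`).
0x7f 0x62

2. andi fields op=0x6:4|rd=1:3|imm=127:9 → word 627fh → 7f 62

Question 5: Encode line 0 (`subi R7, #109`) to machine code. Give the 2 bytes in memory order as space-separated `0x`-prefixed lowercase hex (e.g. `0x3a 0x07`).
0x6d 0x0e

0. subi fields op=0x0:4|rd=7:3|imm=109:9 → word 0e6dh → 6d 0e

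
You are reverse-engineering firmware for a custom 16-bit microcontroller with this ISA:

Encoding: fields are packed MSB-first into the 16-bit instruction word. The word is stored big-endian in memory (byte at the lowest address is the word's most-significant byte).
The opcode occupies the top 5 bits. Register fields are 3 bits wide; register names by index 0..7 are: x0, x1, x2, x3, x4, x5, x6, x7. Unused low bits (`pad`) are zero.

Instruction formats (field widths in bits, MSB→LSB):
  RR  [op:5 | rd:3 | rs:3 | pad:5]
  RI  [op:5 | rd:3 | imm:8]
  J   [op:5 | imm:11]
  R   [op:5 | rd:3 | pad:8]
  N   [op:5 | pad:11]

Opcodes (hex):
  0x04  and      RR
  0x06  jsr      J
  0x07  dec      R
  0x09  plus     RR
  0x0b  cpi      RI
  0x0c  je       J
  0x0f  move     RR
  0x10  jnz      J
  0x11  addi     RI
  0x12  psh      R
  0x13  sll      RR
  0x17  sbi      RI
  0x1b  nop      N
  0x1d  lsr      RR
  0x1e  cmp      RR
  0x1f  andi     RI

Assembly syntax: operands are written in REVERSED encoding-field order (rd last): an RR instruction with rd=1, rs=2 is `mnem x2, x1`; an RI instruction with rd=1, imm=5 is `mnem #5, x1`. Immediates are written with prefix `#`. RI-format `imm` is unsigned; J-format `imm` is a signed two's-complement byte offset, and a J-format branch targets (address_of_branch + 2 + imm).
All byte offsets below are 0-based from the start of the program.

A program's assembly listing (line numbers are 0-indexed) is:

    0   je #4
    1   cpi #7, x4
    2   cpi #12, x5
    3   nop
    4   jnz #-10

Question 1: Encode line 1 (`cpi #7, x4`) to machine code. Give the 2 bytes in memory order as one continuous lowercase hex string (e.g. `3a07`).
5c07

line 1 (cpi): pack op=0xb:5|rd=4:3|imm=7:8 = 0x5c07; big→ 5c 07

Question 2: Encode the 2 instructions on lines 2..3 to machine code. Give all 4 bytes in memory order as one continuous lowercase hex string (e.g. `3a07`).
5d0cd800

L2: cpi op=0xb:5|rd=5:3|imm=12:8 ⇒ 0x5d0c ⇒ big 5d 0c
L3: nop op=0x1b:5|pad=0:11 ⇒ 0xd800 ⇒ big d8 00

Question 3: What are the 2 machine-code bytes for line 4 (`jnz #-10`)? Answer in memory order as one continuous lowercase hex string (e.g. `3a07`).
L4: jnz op=0x10:5|imm=-10:11 ⇒ 0x87f6 ⇒ big 87 f6

87f6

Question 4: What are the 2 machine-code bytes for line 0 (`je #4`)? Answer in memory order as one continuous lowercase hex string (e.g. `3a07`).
6004

0. je fields op=0xc:5|imm=4:11 → word 6004h → 60 04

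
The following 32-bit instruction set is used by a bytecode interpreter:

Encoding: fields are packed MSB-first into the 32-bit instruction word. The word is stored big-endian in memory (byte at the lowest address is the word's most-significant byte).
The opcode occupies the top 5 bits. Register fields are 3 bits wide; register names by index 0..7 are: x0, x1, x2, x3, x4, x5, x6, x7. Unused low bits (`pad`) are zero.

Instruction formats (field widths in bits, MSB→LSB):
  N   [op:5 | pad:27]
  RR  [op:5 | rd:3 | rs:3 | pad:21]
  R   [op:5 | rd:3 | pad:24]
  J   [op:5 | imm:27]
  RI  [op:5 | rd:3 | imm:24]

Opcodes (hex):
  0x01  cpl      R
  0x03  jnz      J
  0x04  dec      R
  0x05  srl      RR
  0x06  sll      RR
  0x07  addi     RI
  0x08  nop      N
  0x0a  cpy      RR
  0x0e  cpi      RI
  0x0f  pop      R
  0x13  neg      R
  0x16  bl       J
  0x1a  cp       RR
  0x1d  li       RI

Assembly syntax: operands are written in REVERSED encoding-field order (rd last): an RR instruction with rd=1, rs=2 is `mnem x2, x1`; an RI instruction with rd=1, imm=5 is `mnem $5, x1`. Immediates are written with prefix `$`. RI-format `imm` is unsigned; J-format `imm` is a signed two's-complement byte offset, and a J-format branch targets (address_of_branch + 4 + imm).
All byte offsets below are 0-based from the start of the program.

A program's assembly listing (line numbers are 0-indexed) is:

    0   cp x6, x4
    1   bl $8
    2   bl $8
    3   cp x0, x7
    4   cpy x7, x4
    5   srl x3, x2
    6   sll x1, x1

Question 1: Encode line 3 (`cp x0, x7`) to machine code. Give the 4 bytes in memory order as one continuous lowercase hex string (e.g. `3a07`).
d7000000

3. cp fields op=0x1a:5|rd=7:3|rs=0:3|pad=0:21 → word d7000000h → d7 00 00 00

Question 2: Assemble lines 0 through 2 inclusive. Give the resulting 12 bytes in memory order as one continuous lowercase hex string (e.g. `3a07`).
0. cp fields op=0x1a:5|rd=4:3|rs=6:3|pad=0:21 → word d4c00000h → d4 c0 00 00
1. bl fields op=0x16:5|imm=8:27 → word b0000008h → b0 00 00 08
2. bl fields op=0x16:5|imm=8:27 → word b0000008h → b0 00 00 08

d4c00000b0000008b0000008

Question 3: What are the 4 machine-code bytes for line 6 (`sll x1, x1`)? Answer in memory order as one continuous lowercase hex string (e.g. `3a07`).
6. sll fields op=0x6:5|rd=1:3|rs=1:3|pad=0:21 → word 31200000h → 31 20 00 00

31200000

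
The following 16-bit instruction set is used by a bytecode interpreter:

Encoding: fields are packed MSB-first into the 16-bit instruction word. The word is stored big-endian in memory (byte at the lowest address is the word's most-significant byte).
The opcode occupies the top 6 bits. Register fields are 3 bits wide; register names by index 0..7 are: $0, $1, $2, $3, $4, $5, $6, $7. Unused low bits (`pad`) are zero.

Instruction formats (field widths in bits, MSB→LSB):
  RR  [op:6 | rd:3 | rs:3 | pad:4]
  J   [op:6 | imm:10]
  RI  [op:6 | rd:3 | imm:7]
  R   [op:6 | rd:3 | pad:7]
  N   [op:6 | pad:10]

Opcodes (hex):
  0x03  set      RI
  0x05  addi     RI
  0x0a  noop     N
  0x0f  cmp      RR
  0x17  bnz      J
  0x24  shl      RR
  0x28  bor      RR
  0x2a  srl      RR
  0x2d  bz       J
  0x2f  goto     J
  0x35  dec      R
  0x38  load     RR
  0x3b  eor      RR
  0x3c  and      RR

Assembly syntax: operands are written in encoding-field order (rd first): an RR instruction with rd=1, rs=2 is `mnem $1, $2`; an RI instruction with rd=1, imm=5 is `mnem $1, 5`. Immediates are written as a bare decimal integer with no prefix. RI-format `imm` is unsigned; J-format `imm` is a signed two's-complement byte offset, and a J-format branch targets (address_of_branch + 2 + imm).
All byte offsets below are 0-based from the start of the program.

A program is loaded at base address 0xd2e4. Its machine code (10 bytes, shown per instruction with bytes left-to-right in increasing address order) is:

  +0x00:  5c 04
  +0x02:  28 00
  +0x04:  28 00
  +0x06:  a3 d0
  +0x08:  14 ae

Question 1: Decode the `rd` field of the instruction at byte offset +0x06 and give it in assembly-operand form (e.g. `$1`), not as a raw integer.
$7

@+06  big-endian(a3 d0) = 0xa3d0
  opcode bits[15:10]=0x28: bor/RR
  [9:7] rd=7 = $7
  [6:4] rs=5 = $5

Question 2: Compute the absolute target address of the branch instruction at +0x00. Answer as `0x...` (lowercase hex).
0xd2ea

@+00  big-endian(5c 04) = 0x5c04
  top 6b → 0x17 → bnz [J]
  imm@[9:0]=0x4 ⇒ 4
  target = base 0xd2e4 + off 0x00 + 2 + imm 4 = 0xd2ea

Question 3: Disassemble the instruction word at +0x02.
noop

[02] 28 00 → 0x2800
  opcode bits[15:10]=0xa: noop/N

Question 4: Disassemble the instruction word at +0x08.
addi $1, 46

+0x08: 14 ae ⇒ word 0x14ae (big)
  top 6b → 0x5 → addi [RI]
  rd: (w>>7)&0x7=0x1 → $1
  imm: (w>>0)&0x7f=0x2e → 46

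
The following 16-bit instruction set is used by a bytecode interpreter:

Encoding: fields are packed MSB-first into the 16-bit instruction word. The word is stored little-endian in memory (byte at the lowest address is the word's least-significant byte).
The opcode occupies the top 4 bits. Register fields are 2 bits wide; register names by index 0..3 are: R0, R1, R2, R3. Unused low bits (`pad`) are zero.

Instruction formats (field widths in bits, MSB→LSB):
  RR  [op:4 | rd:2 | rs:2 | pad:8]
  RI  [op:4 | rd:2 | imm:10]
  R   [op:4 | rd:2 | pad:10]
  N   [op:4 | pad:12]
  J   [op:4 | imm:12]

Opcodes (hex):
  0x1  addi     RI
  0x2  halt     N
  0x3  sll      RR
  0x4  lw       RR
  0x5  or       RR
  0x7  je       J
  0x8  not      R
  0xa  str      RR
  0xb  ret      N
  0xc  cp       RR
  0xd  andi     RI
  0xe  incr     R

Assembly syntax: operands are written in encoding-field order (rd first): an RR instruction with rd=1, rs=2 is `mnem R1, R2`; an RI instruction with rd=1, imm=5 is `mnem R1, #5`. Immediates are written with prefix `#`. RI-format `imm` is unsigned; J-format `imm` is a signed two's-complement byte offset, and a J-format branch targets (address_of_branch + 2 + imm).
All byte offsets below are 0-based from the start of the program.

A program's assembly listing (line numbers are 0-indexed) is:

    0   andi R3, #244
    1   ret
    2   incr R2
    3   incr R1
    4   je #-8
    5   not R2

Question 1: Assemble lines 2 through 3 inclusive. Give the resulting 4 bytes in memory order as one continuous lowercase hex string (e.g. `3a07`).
00e800e4

line 2 (incr): pack op=0xe:4|rd=2:2|pad=0:10 = 0xe800; little→ 00 e8
line 3 (incr): pack op=0xe:4|rd=1:2|pad=0:10 = 0xe400; little→ 00 e4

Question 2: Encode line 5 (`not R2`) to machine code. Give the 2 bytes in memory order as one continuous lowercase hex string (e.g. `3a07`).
0088

5. not fields op=0x8:4|rd=2:2|pad=0:10 → word 8800h → 00 88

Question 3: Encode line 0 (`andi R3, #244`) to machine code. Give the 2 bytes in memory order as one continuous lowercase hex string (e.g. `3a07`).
0. andi fields op=0xd:4|rd=3:2|imm=244:10 → word dcf4h → f4 dc

f4dc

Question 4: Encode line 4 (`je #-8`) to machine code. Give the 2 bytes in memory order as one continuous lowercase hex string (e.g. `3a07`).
f87f

4. je fields op=0x7:4|imm=-8:12 → word 7ff8h → f8 7f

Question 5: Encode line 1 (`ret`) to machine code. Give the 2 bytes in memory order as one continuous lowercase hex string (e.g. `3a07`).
1. ret fields op=0xb:4|pad=0:12 → word b000h → 00 b0

00b0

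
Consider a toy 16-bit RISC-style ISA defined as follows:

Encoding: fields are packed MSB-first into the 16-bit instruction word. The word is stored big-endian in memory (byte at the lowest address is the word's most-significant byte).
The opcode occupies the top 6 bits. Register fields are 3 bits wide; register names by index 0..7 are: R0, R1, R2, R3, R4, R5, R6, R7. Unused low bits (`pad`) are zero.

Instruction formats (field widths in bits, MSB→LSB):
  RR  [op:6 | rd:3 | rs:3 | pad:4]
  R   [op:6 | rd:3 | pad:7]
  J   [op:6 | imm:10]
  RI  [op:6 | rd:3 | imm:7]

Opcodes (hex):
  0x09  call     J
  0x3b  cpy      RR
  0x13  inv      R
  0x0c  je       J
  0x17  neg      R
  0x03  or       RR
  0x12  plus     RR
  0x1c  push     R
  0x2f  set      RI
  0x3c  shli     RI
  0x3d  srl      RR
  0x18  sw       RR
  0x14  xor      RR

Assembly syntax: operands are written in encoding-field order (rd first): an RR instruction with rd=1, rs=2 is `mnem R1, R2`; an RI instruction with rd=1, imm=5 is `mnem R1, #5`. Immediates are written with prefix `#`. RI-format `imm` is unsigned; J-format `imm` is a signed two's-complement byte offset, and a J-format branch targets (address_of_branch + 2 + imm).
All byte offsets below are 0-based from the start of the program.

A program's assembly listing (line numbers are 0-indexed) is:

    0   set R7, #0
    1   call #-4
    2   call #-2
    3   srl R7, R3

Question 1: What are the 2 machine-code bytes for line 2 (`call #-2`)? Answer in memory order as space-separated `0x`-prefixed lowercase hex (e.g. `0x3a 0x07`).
line 2 (call): pack op=0x9:6|imm=-2:10 = 0x27fe; big→ 27 fe

0x27 0xfe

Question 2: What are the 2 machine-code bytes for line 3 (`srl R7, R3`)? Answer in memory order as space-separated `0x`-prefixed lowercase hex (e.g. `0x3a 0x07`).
3. srl fields op=0x3d:6|rd=7:3|rs=3:3|pad=0:4 → word f7b0h → f7 b0

0xf7 0xb0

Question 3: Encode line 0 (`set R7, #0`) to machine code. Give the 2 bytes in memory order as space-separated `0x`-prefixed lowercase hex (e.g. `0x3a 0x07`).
L0: set op=0x2f:6|rd=7:3|imm=0:7 ⇒ 0xbf80 ⇒ big bf 80

0xbf 0x80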